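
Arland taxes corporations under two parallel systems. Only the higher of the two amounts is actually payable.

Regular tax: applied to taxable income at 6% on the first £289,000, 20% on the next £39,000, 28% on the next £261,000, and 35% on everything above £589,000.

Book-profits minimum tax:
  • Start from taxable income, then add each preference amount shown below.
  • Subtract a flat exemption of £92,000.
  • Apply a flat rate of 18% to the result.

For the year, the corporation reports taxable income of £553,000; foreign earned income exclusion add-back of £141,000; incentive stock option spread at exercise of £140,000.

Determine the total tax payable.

£133,560

Regular tax:
  £289,000 × 6% = £17,340
  £39,000 × 20% = £7,800
  £225,000 × 28% = £63,000
  → £88,140

Book-profits minimum tax:
  Adjusted income: £553,000 + £141,000 + £140,000 = £834,000
  Less exemption £92,000 → base £742,000
  £742,000 × 18% = £133,560

£133,560 > £88,140, so the book-profits minimum tax is the binding amount.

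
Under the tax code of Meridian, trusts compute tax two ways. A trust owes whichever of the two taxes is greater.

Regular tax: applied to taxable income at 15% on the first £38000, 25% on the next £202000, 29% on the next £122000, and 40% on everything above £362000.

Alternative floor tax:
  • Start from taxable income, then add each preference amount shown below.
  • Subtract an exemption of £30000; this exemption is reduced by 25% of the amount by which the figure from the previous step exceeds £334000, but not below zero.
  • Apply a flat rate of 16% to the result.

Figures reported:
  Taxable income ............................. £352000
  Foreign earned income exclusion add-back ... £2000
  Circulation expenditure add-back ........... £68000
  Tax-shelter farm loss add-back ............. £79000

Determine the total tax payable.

Regular tax:
  £38000 × 15% = £5700
  £202000 × 25% = £50500
  £112000 × 29% = £32480
  → £88680

Alternative floor tax:
  Adjusted income: £352000 + £2000 + £68000 + £79000 = £501000
  Exemption: 25% × (£501000 − £334000) = £41750 ≥ £30000, so the exemption is fully phased out
  Base: £501000 − £0 = £501000
  £501000 × 16% = £80160

£88680 > £80160, so the regular tax governs.

£88680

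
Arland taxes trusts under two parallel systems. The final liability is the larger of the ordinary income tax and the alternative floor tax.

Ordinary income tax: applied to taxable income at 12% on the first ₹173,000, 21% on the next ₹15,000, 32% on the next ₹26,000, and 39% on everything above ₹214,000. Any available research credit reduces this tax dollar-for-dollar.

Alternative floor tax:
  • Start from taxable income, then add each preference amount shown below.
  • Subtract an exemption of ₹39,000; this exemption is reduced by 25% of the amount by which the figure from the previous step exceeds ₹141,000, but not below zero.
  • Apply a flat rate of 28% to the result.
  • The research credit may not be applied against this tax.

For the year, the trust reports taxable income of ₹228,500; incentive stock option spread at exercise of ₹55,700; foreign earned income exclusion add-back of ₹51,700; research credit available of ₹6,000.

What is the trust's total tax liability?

Ordinary income tax:
  ₹173,000 × 12% = ₹20,760
  ₹15,000 × 21% = ₹3,150
  ₹26,000 × 32% = ₹8,320
  ₹14,500 × 39% = ₹5,655
  → ₹37,885
  Less research credit ₹6,000 → ₹31,885

Alternative floor tax:
  Adjusted income: ₹228,500 + ₹55,700 + ₹51,700 = ₹335,900
  Exemption: 25% × (₹335,900 − ₹141,000) = ₹48,725 ≥ ₹39,000, so the exemption is fully phased out
  Base: ₹335,900 − ₹0 = ₹335,900
  ₹335,900 × 28% = ₹94,052

₹94,052 > ₹31,885, so the alternative floor tax is the binding amount.

₹94,052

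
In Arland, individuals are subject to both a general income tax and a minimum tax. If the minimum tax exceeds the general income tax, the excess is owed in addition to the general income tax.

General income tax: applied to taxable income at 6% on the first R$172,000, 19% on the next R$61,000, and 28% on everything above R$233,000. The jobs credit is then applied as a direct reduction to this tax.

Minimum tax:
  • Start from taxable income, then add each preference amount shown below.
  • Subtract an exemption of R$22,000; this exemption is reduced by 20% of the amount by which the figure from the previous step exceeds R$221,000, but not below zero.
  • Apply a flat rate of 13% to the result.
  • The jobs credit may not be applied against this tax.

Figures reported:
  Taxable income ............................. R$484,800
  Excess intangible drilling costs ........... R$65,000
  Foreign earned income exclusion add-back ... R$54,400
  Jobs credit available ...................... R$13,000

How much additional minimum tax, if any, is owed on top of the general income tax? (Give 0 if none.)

General income tax:
  R$172,000 × 6% = R$10,320
  R$61,000 × 19% = R$11,590
  R$251,800 × 28% = R$70,504
  → R$92,414
  Less jobs credit R$13,000 → R$79,414

Minimum tax:
  Adjusted income: R$484,800 + R$65,000 + R$54,400 = R$604,200
  Exemption: 20% × (R$604,200 − R$221,000) = R$76,640 ≥ R$22,000, so the exemption is fully phased out
  Base: R$604,200 − R$0 = R$604,200
  R$604,200 × 13% = R$78,546

R$78,546 ≤ R$79,414, so no add-on is due.

R$0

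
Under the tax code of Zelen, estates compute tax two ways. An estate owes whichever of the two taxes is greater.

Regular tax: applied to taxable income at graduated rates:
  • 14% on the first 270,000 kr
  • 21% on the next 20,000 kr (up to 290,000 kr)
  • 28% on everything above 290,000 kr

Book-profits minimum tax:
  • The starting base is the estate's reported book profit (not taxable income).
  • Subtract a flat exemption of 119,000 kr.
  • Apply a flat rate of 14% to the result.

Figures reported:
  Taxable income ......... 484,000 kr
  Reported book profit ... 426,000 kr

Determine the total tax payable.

96,320 kr

Book-profits minimum tax:
  Base (reported book profit): 426,000 kr
  Less exemption 119,000 kr → base 307,000 kr
  307,000 kr × 14% = 42,980 kr

Regular tax:
  270,000 kr × 14% = 37,800 kr
  20,000 kr × 21% = 4,200 kr
  194,000 kr × 28% = 54,320 kr
  → 96,320 kr

96,320 kr > 42,980 kr, so the regular tax governs.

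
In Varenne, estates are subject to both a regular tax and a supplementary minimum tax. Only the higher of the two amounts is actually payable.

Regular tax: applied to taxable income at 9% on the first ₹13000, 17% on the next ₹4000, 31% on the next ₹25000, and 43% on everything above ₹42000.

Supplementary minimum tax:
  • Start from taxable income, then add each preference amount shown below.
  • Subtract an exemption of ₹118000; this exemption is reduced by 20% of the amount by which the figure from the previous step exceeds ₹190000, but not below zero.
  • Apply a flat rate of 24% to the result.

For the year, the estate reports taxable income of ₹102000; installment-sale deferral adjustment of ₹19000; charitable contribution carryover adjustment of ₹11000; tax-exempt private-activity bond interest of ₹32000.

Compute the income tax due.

Regular tax:
  ₹13000 × 9% = ₹1170
  ₹4000 × 17% = ₹680
  ₹25000 × 31% = ₹7750
  ₹60000 × 43% = ₹25800
  → ₹35400

Supplementary minimum tax:
  Adjusted income: ₹102000 + ₹19000 + ₹11000 + ₹32000 = ₹164000
  Exemption: ₹164000 ≤ ₹190000, so full ₹118000 applies
  Base: ₹164000 − ₹118000 = ₹46000
  ₹46000 × 24% = ₹11040

₹35400 > ₹11040, so the regular tax governs.

₹35400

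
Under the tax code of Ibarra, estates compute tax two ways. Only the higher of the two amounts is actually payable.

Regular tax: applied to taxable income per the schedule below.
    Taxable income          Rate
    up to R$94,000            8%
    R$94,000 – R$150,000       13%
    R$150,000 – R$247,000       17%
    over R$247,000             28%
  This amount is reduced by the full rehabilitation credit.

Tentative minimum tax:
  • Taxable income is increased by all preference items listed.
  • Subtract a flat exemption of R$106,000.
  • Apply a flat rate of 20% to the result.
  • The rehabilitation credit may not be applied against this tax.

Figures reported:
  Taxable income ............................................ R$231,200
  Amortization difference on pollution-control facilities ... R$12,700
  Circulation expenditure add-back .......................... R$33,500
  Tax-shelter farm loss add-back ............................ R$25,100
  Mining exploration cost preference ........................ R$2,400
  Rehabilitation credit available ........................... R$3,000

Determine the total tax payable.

Regular tax:
  R$94,000 × 8% = R$7,520
  R$56,000 × 13% = R$7,280
  R$81,200 × 17% = R$13,804
  → R$28,604
  Less rehabilitation credit R$3,000 → R$25,604

Tentative minimum tax:
  Adjusted income: R$231,200 + R$12,700 + R$33,500 + R$25,100 + R$2,400 = R$304,900
  Less exemption R$106,000 → base R$198,900
  R$198,900 × 20% = R$39,780

R$39,780 > R$25,604, so the tentative minimum tax is the binding amount.

R$39,780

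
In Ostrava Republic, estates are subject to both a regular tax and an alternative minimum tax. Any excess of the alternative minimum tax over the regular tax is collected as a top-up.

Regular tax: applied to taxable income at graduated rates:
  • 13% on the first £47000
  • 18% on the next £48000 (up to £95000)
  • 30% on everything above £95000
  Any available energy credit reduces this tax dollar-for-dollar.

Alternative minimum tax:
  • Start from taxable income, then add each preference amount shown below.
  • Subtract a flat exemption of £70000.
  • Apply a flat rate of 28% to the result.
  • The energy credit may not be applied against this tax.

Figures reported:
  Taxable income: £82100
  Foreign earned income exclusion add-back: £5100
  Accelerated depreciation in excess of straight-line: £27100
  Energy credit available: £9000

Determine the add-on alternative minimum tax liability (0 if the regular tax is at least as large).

£8976

Regular tax:
  £47000 × 13% = £6110
  £35100 × 18% = £6318
  → £12428
  Less energy credit £9000 → £3428

Alternative minimum tax:
  Adjusted income: £82100 + £5100 + £27100 = £114300
  Less exemption £70000 → base £44300
  £44300 × 28% = £12404

Excess of alternative minimum tax over regular tax: £12404 − £3428 = £8976.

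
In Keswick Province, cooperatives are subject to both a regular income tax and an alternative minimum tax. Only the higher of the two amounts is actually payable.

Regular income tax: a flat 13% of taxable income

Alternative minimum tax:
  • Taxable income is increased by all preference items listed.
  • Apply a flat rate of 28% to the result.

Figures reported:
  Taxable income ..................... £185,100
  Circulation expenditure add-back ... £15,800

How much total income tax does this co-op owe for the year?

£56,252

Regular income tax:
  £185,100 × 13% = £24,063

Alternative minimum tax:
  Adjusted income: £185,100 + £15,800 = £200,900
  £200,900 × 28% = £56,252

£56,252 > £24,063, so the alternative minimum tax is the binding amount.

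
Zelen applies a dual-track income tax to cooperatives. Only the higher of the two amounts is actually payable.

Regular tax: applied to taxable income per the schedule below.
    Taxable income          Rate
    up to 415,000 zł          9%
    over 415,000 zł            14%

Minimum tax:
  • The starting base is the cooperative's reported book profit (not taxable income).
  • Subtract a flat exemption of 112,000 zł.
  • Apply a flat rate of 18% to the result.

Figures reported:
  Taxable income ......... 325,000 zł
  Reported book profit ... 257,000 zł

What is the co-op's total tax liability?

29,250 zł

Regular tax:
  325,000 zł × 9% = 29,250 zł

Minimum tax:
  Base (reported book profit): 257,000 zł
  Less exemption 112,000 zł → base 145,000 zł
  145,000 zł × 18% = 26,100 zł

29,250 zł > 26,100 zł, so the regular tax governs.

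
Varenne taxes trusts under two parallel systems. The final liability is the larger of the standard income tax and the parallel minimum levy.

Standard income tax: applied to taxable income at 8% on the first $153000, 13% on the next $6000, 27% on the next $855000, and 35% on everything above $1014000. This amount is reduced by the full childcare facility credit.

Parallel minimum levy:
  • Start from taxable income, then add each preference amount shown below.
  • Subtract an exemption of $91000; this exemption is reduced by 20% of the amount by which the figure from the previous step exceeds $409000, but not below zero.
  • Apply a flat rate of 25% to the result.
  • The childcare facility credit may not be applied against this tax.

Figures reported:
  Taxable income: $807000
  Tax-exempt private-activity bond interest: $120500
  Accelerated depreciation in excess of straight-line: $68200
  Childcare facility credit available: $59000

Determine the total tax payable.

Parallel minimum levy:
  Adjusted income: $807000 + $120500 + $68200 = $995700
  Exemption: 20% × ($995700 − $409000) = $117340 ≥ $91000, so the exemption is fully phased out
  Base: $995700 − $0 = $995700
  $995700 × 25% = $248925

Standard income tax:
  $153000 × 8% = $12240
  $6000 × 13% = $780
  $648000 × 27% = $174960
  → $187980
  Less childcare facility credit $59000 → $128980

$248925 > $128980, so the parallel minimum levy is the binding amount.

$248925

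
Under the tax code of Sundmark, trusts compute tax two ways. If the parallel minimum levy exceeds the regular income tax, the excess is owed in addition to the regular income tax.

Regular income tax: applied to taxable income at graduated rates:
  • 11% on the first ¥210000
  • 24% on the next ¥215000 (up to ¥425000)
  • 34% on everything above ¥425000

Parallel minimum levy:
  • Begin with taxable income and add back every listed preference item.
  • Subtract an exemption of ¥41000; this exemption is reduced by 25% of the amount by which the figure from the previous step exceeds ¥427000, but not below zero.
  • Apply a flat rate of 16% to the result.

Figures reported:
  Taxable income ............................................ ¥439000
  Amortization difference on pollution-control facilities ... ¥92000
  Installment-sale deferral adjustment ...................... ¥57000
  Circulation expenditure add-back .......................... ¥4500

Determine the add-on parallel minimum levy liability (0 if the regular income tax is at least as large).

Regular income tax:
  ¥210000 × 11% = ¥23100
  ¥215000 × 24% = ¥51600
  ¥14000 × 34% = ¥4760
  → ¥79460

Parallel minimum levy:
  Adjusted income: ¥439000 + ¥92000 + ¥57000 + ¥4500 = ¥592500
  Exemption: 25% × (¥592500 − ¥427000) = ¥41375 ≥ ¥41000, so the exemption is fully phased out
  Base: ¥592500 − ¥0 = ¥592500
  ¥592500 × 16% = ¥94800

Excess of parallel minimum levy over regular income tax: ¥94800 − ¥79460 = ¥15340.

¥15340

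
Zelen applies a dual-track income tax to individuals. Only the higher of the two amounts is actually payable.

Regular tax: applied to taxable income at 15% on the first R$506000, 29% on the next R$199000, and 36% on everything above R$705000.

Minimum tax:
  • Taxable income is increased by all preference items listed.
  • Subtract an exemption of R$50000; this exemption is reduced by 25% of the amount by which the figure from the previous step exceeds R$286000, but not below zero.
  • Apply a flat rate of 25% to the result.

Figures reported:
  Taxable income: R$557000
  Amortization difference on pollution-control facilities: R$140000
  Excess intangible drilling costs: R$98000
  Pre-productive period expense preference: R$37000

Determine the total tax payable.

R$208000

Regular tax:
  R$506000 × 15% = R$75900
  R$51000 × 29% = R$14790
  → R$90690

Minimum tax:
  Adjusted income: R$557000 + R$140000 + R$98000 + R$37000 = R$832000
  Exemption: 25% × (R$832000 − R$286000) = R$136500 ≥ R$50000, so the exemption is fully phased out
  Base: R$832000 − R$0 = R$832000
  R$832000 × 25% = R$208000

R$208000 > R$90690, so the minimum tax is the binding amount.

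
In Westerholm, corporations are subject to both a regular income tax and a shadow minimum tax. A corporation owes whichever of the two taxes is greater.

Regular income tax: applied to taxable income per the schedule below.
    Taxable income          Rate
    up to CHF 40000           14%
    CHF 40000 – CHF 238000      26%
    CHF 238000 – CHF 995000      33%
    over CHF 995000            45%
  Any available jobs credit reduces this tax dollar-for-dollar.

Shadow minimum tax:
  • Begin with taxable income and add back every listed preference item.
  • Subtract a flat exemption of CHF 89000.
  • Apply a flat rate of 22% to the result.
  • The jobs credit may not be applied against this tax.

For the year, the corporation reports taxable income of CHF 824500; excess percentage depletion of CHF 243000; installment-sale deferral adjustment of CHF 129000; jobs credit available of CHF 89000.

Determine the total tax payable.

CHF 243650

Regular income tax:
  CHF 40000 × 14% = CHF 5600
  CHF 198000 × 26% = CHF 51480
  CHF 586500 × 33% = CHF 193545
  → CHF 250625
  Less jobs credit CHF 89000 → CHF 161625

Shadow minimum tax:
  Adjusted income: CHF 824500 + CHF 243000 + CHF 129000 = CHF 1196500
  Less exemption CHF 89000 → base CHF 1107500
  CHF 1107500 × 22% = CHF 243650

CHF 243650 > CHF 161625, so the shadow minimum tax is the binding amount.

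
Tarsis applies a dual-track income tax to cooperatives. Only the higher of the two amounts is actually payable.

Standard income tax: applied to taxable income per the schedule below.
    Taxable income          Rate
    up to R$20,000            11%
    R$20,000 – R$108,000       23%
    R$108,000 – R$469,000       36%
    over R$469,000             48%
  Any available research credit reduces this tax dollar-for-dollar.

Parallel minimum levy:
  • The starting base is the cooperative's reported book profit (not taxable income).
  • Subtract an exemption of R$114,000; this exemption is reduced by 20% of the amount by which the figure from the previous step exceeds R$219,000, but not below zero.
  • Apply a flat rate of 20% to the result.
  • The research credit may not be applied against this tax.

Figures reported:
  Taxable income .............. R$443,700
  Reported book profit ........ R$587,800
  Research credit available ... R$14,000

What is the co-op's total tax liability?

Parallel minimum levy:
  Base (reported book profit): R$587,800
  Exemption: R$114,000 − 20% × (R$587,800 − R$219,000) = R$114,000 − R$73,760 = R$40,240
  Base: R$587,800 − R$40,240 = R$547,560
  R$547,560 × 20% = R$109,512

Standard income tax:
  R$20,000 × 11% = R$2,200
  R$88,000 × 23% = R$20,240
  R$335,700 × 36% = R$120,852
  → R$143,292
  Less research credit R$14,000 → R$129,292

R$129,292 > R$109,512, so the standard income tax governs.

R$129,292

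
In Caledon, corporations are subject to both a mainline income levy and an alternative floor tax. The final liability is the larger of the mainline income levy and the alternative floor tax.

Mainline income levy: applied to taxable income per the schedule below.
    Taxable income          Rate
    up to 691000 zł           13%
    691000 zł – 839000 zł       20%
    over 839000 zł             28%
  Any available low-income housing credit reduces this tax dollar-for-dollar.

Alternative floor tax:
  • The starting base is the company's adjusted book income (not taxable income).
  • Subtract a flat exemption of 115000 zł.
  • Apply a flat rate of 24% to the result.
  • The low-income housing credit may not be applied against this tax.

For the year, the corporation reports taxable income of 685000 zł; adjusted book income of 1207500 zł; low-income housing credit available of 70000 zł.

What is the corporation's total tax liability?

Alternative floor tax:
  Base (adjusted book income): 1207500 zł
  Less exemption 115000 zł → base 1092500 zł
  1092500 zł × 24% = 262200 zł

Mainline income levy:
  685000 zł × 13% = 89050 zł
  Less low-income housing credit 70000 zł → 19050 zł

262200 zł > 19050 zł, so the alternative floor tax is the binding amount.

262200 zł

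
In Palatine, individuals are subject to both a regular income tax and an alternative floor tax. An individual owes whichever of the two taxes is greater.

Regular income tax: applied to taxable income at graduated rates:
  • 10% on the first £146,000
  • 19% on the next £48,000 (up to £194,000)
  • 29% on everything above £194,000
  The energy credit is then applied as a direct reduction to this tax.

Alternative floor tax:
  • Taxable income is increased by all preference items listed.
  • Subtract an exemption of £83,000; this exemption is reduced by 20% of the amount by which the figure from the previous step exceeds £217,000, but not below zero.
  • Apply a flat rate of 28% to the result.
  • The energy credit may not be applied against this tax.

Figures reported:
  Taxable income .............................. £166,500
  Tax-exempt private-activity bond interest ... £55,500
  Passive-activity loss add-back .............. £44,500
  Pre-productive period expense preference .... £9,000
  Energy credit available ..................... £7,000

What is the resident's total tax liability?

£57,176

Regular income tax:
  £146,000 × 10% = £14,600
  £20,500 × 19% = £3,895
  → £18,495
  Less energy credit £7,000 → £11,495

Alternative floor tax:
  Adjusted income: £166,500 + £55,500 + £44,500 + £9,000 = £275,500
  Exemption: £83,000 − 20% × (£275,500 − £217,000) = £83,000 − £11,700 = £71,300
  Base: £275,500 − £71,300 = £204,200
  £204,200 × 28% = £57,176

£57,176 > £11,495, so the alternative floor tax is the binding amount.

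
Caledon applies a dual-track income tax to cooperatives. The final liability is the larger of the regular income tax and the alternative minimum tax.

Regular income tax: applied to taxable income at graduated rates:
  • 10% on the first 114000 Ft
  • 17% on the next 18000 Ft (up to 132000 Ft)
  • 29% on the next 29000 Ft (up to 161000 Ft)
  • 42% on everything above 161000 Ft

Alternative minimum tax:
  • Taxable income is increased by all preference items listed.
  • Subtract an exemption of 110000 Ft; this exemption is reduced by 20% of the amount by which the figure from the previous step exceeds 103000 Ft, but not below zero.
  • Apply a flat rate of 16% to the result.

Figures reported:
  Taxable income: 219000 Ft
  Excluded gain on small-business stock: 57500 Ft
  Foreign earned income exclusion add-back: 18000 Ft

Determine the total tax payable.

47230 Ft

Regular income tax:
  114000 Ft × 10% = 11400 Ft
  18000 Ft × 17% = 3060 Ft
  29000 Ft × 29% = 8410 Ft
  58000 Ft × 42% = 24360 Ft
  → 47230 Ft

Alternative minimum tax:
  Adjusted income: 219000 Ft + 57500 Ft + 18000 Ft = 294500 Ft
  Exemption: 110000 Ft − 20% × (294500 Ft − 103000 Ft) = 110000 Ft − 38300 Ft = 71700 Ft
  Base: 294500 Ft − 71700 Ft = 222800 Ft
  222800 Ft × 16% = 35648 Ft

47230 Ft > 35648 Ft, so the regular income tax governs.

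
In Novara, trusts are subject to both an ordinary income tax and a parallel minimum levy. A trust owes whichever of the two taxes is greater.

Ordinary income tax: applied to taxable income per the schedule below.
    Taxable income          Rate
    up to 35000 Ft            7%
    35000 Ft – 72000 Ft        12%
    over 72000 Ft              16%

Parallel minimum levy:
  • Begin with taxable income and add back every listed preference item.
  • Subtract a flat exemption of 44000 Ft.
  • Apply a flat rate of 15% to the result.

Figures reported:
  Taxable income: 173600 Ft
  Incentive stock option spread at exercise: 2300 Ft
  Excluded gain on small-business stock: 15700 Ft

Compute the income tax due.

Ordinary income tax:
  35000 Ft × 7% = 2450 Ft
  37000 Ft × 12% = 4440 Ft
  101600 Ft × 16% = 16256 Ft
  → 23146 Ft

Parallel minimum levy:
  Adjusted income: 173600 Ft + 2300 Ft + 15700 Ft = 191600 Ft
  Less exemption 44000 Ft → base 147600 Ft
  147600 Ft × 15% = 22140 Ft

23146 Ft > 22140 Ft, so the ordinary income tax governs.

23146 Ft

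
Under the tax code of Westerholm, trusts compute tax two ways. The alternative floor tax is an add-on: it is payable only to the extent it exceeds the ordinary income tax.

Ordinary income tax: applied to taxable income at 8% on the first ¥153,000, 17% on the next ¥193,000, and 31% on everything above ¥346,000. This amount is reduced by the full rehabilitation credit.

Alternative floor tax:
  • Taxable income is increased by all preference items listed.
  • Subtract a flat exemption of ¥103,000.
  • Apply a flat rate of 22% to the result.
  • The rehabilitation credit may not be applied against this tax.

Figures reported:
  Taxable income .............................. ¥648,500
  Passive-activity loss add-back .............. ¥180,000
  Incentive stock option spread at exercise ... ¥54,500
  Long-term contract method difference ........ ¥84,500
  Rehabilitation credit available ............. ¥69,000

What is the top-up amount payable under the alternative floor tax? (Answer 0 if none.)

Alternative floor tax:
  Adjusted income: ¥648,500 + ¥180,000 + ¥54,500 + ¥84,500 = ¥967,500
  Less exemption ¥103,000 → base ¥864,500
  ¥864,500 × 22% = ¥190,190

Ordinary income tax:
  ¥153,000 × 8% = ¥12,240
  ¥193,000 × 17% = ¥32,810
  ¥302,500 × 31% = ¥93,775
  → ¥138,825
  Less rehabilitation credit ¥69,000 → ¥69,825

Excess of alternative floor tax over ordinary income tax: ¥190,190 − ¥69,825 = ¥120,365.

¥120,365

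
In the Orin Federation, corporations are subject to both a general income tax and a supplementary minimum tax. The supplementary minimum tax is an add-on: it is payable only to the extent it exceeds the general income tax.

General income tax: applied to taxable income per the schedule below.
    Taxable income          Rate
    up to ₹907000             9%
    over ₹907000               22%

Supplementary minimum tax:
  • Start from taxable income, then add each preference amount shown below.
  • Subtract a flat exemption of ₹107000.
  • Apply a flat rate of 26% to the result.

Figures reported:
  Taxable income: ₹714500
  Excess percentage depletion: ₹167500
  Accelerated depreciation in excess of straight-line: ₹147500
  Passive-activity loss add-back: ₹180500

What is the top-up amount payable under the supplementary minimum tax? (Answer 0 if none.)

Supplementary minimum tax:
  Adjusted income: ₹714500 + ₹167500 + ₹147500 + ₹180500 = ₹1210000
  Less exemption ₹107000 → base ₹1103000
  ₹1103000 × 26% = ₹286780

General income tax:
  ₹714500 × 9% = ₹64305

Excess of supplementary minimum tax over general income tax: ₹286780 − ₹64305 = ₹222475.

₹222475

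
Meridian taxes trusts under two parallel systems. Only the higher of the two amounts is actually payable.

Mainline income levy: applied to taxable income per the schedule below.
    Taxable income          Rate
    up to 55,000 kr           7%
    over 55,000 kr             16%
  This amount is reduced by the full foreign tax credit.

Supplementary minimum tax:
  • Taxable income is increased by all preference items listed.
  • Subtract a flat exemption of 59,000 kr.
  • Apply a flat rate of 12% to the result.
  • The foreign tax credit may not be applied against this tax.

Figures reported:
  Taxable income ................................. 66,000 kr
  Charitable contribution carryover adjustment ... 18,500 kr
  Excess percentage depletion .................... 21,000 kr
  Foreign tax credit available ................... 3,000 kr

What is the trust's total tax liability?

Mainline income levy:
  55,000 kr × 7% = 3,850 kr
  11,000 kr × 16% = 1,760 kr
  → 5,610 kr
  Less foreign tax credit 3,000 kr → 2,610 kr

Supplementary minimum tax:
  Adjusted income: 66,000 kr + 18,500 kr + 21,000 kr = 105,500 kr
  Less exemption 59,000 kr → base 46,500 kr
  46,500 kr × 12% = 5,580 kr

5,580 kr > 2,610 kr, so the supplementary minimum tax is the binding amount.

5,580 kr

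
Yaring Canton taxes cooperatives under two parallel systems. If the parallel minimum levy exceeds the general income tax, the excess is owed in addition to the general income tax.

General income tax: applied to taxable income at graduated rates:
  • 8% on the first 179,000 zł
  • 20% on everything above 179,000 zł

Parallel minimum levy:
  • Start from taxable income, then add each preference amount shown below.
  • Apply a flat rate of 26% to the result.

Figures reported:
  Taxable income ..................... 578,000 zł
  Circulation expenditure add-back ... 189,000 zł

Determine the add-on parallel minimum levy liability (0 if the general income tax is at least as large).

Parallel minimum levy:
  Adjusted income: 578,000 zł + 189,000 zł = 767,000 zł
  767,000 zł × 26% = 199,420 zł

General income tax:
  179,000 zł × 8% = 14,320 zł
  399,000 zł × 20% = 79,800 zł
  → 94,120 zł

Excess of parallel minimum levy over general income tax: 199,420 zł − 94,120 zł = 105,300 zł.

105,300 zł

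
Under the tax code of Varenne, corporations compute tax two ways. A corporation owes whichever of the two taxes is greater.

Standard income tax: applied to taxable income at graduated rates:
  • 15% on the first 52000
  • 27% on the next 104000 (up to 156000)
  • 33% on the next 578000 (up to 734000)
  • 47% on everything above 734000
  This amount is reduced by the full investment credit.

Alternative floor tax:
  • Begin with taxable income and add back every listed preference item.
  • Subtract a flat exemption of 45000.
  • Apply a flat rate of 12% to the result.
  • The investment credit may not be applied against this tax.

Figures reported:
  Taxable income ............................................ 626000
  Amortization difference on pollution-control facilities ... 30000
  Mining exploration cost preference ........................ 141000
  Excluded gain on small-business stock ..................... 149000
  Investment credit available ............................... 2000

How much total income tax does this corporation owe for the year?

188980

Alternative floor tax:
  Adjusted income: 626000 + 30000 + 141000 + 149000 = 946000
  Less exemption 45000 → base 901000
  901000 × 12% = 108120

Standard income tax:
  52000 × 15% = 7800
  104000 × 27% = 28080
  470000 × 33% = 155100
  → 190980
  Less investment credit 2000 → 188980

188980 > 108120, so the standard income tax governs.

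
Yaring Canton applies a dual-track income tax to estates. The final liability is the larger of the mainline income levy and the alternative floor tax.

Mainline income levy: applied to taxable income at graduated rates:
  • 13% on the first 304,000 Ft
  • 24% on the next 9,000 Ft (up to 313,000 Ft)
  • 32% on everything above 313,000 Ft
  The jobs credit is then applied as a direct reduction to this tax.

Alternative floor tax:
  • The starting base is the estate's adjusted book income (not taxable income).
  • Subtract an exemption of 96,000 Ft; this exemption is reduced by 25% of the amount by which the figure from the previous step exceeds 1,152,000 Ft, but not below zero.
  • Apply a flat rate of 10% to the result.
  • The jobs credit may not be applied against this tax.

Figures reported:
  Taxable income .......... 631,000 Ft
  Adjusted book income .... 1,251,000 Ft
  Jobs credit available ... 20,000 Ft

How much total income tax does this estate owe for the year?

Alternative floor tax:
  Base (adjusted book income): 1,251,000 Ft
  Exemption: 96,000 Ft − 25% × (1,251,000 Ft − 1,152,000 Ft) = 96,000 Ft − 24,750 Ft = 71,250 Ft
  Base: 1,251,000 Ft − 71,250 Ft = 1,179,750 Ft
  1,179,750 Ft × 10% = 117,975 Ft

Mainline income levy:
  304,000 Ft × 13% = 39,520 Ft
  9,000 Ft × 24% = 2,160 Ft
  318,000 Ft × 32% = 101,760 Ft
  → 143,440 Ft
  Less jobs credit 20,000 Ft → 123,440 Ft

123,440 Ft > 117,975 Ft, so the mainline income levy governs.

123,440 Ft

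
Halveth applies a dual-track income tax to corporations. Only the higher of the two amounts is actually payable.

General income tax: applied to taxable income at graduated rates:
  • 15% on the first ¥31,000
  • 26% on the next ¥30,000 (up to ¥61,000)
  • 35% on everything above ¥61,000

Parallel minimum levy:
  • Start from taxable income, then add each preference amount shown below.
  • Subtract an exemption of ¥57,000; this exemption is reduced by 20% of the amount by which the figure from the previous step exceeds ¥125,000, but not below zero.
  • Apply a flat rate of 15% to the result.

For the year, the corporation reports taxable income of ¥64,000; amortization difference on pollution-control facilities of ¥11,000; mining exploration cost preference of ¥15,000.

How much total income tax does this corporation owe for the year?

¥13,500

Parallel minimum levy:
  Adjusted income: ¥64,000 + ¥11,000 + ¥15,000 = ¥90,000
  Exemption: ¥90,000 ≤ ¥125,000, so full ¥57,000 applies
  Base: ¥90,000 − ¥57,000 = ¥33,000
  ¥33,000 × 15% = ¥4,950

General income tax:
  ¥31,000 × 15% = ¥4,650
  ¥30,000 × 26% = ¥7,800
  ¥3,000 × 35% = ¥1,050
  → ¥13,500

¥13,500 > ¥4,950, so the general income tax governs.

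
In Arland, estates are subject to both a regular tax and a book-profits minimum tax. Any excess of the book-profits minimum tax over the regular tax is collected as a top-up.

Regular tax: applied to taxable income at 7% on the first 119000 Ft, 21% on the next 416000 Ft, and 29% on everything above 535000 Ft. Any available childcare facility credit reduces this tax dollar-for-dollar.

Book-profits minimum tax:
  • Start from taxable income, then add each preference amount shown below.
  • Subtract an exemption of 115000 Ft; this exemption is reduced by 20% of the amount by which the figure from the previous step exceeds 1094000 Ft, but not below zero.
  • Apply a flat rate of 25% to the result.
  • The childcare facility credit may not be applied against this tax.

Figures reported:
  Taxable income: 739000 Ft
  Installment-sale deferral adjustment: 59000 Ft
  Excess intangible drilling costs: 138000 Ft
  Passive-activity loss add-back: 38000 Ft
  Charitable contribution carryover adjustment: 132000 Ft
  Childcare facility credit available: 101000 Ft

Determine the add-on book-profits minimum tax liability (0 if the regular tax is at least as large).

194500 Ft

Book-profits minimum tax:
  Adjusted income: 739000 Ft + 59000 Ft + 138000 Ft + 38000 Ft + 132000 Ft = 1106000 Ft
  Exemption: 115000 Ft − 20% × (1106000 Ft − 1094000 Ft) = 115000 Ft − 2400 Ft = 112600 Ft
  Base: 1106000 Ft − 112600 Ft = 993400 Ft
  993400 Ft × 25% = 248350 Ft

Regular tax:
  119000 Ft × 7% = 8330 Ft
  416000 Ft × 21% = 87360 Ft
  204000 Ft × 29% = 59160 Ft
  → 154850 Ft
  Less childcare facility credit 101000 Ft → 53850 Ft

Excess of book-profits minimum tax over regular tax: 248350 Ft − 53850 Ft = 194500 Ft.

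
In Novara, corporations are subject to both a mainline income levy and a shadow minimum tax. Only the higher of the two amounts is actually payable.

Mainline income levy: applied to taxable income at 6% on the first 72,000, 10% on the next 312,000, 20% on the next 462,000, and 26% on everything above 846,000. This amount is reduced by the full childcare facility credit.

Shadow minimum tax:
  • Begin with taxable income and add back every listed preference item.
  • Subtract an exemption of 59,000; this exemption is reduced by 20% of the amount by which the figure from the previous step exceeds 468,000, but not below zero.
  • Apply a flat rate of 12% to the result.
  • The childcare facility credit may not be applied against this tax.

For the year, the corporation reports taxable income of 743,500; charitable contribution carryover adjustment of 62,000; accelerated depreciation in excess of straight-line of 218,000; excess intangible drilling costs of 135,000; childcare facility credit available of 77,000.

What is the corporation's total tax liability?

Shadow minimum tax:
  Adjusted income: 743,500 + 62,000 + 218,000 + 135,000 = 1,158,500
  Exemption: 20% × (1,158,500 − 468,000) = 138,100 ≥ 59,000, so the exemption is fully phased out
  Base: 1,158,500 − 0 = 1,158,500
  1,158,500 × 12% = 139,020

Mainline income levy:
  72,000 × 6% = 4,320
  312,000 × 10% = 31,200
  359,500 × 20% = 71,900
  → 107,420
  Less childcare facility credit 77,000 → 30,420

139,020 > 30,420, so the shadow minimum tax is the binding amount.

139,020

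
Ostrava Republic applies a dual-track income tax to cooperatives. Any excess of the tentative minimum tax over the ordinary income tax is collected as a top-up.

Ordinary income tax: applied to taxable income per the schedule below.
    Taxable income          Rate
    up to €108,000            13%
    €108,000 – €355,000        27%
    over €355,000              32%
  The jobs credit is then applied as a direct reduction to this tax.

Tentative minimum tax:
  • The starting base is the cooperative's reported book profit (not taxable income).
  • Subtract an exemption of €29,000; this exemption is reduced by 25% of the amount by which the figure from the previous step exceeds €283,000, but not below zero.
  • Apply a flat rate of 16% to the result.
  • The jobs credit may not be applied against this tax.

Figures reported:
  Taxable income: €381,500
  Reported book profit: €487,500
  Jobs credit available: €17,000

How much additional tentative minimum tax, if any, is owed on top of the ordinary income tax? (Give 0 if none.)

Tentative minimum tax:
  Base (reported book profit): €487,500
  Exemption: 25% × (€487,500 − €283,000) = €51,125 ≥ €29,000, so the exemption is fully phased out
  Base: €487,500 − €0 = €487,500
  €487,500 × 16% = €78,000

Ordinary income tax:
  €108,000 × 13% = €14,040
  €247,000 × 27% = €66,690
  €26,500 × 32% = €8,480
  → €89,210
  Less jobs credit €17,000 → €72,210

Excess of tentative minimum tax over ordinary income tax: €78,000 − €72,210 = €5,790.

€5,790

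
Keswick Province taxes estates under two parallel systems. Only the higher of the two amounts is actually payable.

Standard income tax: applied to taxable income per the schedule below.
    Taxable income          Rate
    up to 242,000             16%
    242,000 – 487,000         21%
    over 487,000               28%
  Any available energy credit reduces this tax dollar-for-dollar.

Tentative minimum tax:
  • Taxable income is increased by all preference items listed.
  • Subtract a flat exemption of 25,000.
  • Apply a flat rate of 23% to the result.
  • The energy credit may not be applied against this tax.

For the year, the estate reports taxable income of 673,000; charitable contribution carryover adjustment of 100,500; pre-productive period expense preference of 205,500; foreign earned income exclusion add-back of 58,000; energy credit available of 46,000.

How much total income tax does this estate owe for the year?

Tentative minimum tax:
  Adjusted income: 673,000 + 100,500 + 205,500 + 58,000 = 1,037,000
  Less exemption 25,000 → base 1,012,000
  1,012,000 × 23% = 232,760

Standard income tax:
  242,000 × 16% = 38,720
  245,000 × 21% = 51,450
  186,000 × 28% = 52,080
  → 142,250
  Less energy credit 46,000 → 96,250

232,760 > 96,250, so the tentative minimum tax is the binding amount.

232,760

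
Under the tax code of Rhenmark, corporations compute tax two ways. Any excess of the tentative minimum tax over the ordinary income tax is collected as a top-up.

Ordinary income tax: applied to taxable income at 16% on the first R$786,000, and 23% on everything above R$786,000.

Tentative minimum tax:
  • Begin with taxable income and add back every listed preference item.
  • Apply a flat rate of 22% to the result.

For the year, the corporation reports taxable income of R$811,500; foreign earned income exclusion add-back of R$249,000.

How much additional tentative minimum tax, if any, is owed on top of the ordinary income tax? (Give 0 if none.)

Ordinary income tax:
  R$786,000 × 16% = R$125,760
  R$25,500 × 23% = R$5,865
  → R$131,625

Tentative minimum tax:
  Adjusted income: R$811,500 + R$249,000 = R$1,060,500
  R$1,060,500 × 22% = R$233,310

Excess of tentative minimum tax over ordinary income tax: R$233,310 − R$131,625 = R$101,685.

R$101,685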